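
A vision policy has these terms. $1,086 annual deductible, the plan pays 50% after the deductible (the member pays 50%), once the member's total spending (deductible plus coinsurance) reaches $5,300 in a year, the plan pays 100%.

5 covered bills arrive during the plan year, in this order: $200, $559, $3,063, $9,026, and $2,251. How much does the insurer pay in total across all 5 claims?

Bill 1, $200: fully absorbed by the deductible. Cost to member: $200. OOP to date $200. Insurer: $200 − $200 = $0.
Bill 2, $559: all of it applies to the deductible. Cost to member: $559. OOP to date $759. Insurer: $559 − $559 = $0.
Bill 3, $3,063: $327 finishes the deductible; $2,736 goes to coinsurance; 50% of $2,736 = $1,368. Member pays $1,695; OOP now $2,454. Plan pays $3,063 − $1,695 = $1,368.
Bill 4, $9,026: deductible already satisfied, so member's share is 50% × $9,026 = $4,513. Adding that to $2,454 gives $6,967, past the $5,300 cap; member pays only $5,300 − $2,454 = $2,846. Plan pays $9,026 − $2,846 = $6,180.
Bill 5, $2,251: deductible met; 50% of $2,251 = $1,125.50. Adding that to $5,300 gives $6,425.50, past the $5,300 cap; member pays only $5,300 − $5,300 = $0. Insurer: $2,251 − $0 = $2,251.
Insurer total = bills − member's total = $15,099 − $5,300 = $9,799.

$9,799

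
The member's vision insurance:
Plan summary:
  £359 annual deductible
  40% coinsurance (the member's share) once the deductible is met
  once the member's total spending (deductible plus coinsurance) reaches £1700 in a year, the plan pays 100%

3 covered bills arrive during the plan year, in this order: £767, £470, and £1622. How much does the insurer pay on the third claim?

£973.20

Claim 1 — £767: £359 to deductible, leaving £408; coinsurance £408 × 40% = £163.20. Cost to member: £522.20. OOP to date £522.20. Insurer: £767 − £522.20 = £244.80.
Claim 2 — £470: 40% coinsurance on £470 = £188. Member owes £188 (running OOP £710.20). Plan pays £470 − £188 = £282.
Claim 3 — £1622: 40% coinsurance on £1622 = £648.80. Member pays £648.80; OOP now £1359. Insurer: £1622 − £648.80 = £973.20.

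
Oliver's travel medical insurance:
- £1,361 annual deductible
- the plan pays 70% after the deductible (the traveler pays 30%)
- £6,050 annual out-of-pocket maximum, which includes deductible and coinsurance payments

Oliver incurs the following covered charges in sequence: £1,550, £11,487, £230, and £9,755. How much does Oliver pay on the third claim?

£69

Bill 1, £1,550: £1,361 finishes the deductible; £189 goes to coinsurance; 30% of £189 = £56.70. Traveler pays £1,417.70; OOP now £1,417.70.
Bill 2, £11,487: 30% coinsurance on £11,487 = £3,446.10. Traveler owes £3,446.10 (running OOP £4,863.80).
Bill 3, £230: deductible already satisfied, so traveler's share is 30% × £230 = £69. Traveler owes £69 (running OOP £4,932.80).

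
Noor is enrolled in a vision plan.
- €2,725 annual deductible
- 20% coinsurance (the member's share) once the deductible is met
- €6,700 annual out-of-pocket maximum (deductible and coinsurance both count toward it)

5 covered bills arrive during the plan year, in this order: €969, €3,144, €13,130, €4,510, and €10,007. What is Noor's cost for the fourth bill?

#1 (€969): entire amount goes to the deductible. Member owes €969 (running OOP €969).
#2 (€3,144): €1,756 to deductible, leaving €1,388; 20% of €1,388 = €277.60. Member owes €2,033.60 (running OOP €3,002.60).
#3 (€13,130): deductible met; 20% of €13,130 = €2,626. Cost to member: €2,626. OOP to date €5,628.60.
#4 (€4,510): deductible already satisfied, so member's share is 20% × €4,510 = €902. Member owes €902 (running OOP €6,530.60).

€902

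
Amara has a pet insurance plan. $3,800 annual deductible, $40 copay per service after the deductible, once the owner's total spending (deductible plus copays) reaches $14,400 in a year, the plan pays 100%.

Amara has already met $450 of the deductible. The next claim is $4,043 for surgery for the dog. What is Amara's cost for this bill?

$3,390

Deductible still to meet: $3,800 − $450 = $3,350.
After the $3,350 deductible portion, $4,043 − $3,350 = $693 is subject to the copay.
Copay on this service: $40.
That puts the owner's cost at $3,350 + $40 = $3,390 before any cap.
Cumulative spending $450 + $3,390 = $3,840 stays under the $14,400 maximum.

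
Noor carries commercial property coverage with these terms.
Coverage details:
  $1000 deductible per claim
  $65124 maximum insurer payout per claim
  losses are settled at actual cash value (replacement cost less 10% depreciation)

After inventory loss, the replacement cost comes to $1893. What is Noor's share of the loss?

Actual cash value after 10% depreciation: $1893 × 90% = $1703.70.
Less the $1000 deductible: $1703.70 − $1000 = $703.70.
That's under the $65124 cap, so the insurer reimburses the full $703.70.
Out of pocket: $1893 − $703.70 = $1189.30.

$1189.30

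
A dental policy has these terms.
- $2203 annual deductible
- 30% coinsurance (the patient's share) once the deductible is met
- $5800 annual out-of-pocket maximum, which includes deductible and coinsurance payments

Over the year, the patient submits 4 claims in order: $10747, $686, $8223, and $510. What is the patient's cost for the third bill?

$828

Bill 1, $10747: deductible takes $2203, $8544 remains; patient's 30% is $2563.20. Cost to patient: $4766.20. OOP to date $4766.20.
Bill 2, $686: deductible met; 30% of $686 = $205.80. Patient owes $205.80 (running OOP $4972).
Bill 3, $8223: deductible met; 30% of $8223 = $2466.90. That would push OOP to $7438.90, over the $5800 cap, so patient pays $5800 − $4972 = $828.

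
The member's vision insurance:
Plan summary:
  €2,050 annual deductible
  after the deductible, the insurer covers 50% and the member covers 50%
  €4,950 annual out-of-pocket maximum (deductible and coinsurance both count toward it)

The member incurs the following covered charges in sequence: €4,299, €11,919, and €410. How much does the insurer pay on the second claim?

Claim 1 — €4,299: €2,050 to deductible, leaving €2,249; member's 50% is €1,124.50. Member pays €3,174.50; OOP now €3,174.50. Plan pays €4,299 − €3,174.50 = €1,124.50.
Claim 2 — €11,919: deductible already satisfied, so member's share is 50% × €11,919 = €5,959.50. Adding that to €3,174.50 gives €9,134, past the €4,950 cap; member pays only €4,950 − €3,174.50 = €1,775.50. Plan pays €11,919 − €1,775.50 = €10,143.50.

€10,143.50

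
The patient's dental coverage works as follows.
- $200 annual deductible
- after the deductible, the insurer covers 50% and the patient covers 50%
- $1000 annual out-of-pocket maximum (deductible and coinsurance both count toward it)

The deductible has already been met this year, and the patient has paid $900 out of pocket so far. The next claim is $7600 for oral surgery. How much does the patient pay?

With the deductible met, the entire $7600 is subject to coinsurance.
Patient's 50% share of $7600 is $3800.
That would bring total out-of-pocket to $4700, past the $1000 cap. The patient is capped at $1000 − $900 = $100 on this claim.

$100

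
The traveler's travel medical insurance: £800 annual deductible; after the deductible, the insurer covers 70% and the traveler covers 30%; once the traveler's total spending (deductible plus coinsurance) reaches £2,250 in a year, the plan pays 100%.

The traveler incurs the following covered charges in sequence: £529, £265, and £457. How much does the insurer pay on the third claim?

#1 (£529): fully absorbed by the deductible. Traveler owes £529 (running OOP £529). Plan pays £529 − £529 = £0.
#2 (£265): all of it applies to the deductible. Traveler owes £265 (running OOP £794). Plan pays £265 − £265 = £0.
#3 (£457): £6 finishes the deductible; £451 goes to coinsurance; 30% of £451 = £135.30. Cost to traveler: £141.30. OOP to date £935.30. Plan pays £457 − £141.30 = £315.70.

£315.70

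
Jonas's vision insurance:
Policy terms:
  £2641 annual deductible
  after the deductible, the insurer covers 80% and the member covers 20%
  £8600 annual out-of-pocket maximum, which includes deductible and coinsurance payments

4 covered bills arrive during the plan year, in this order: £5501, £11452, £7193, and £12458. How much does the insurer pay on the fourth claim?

£10800

Claim 1 (£5501): £2641 to deductible, leaving £2860; member's 20% is £572. Cost to member: £3213. OOP to date £3213. Plan pays £5501 − £3213 = £2288.
Claim 2 (£11452): 20% coinsurance on £11452 = £2290.40. Member owes £2290.40 (running OOP £5503.40). Plan pays £11452 − £2290.40 = £9161.60.
Claim 3 (£7193): deductible already satisfied, so member's share is 20% × £7193 = £1438.60. Cost to member: £1438.60. OOP to date £6942. Insurer: £7193 − £1438.60 = £5754.40.
Claim 4 (£12458): deductible already satisfied, so member's share is 20% × £12458 = £2491.60. That would push OOP to £9433.60, over the £8600 cap, so member pays £8600 − £6942 = £1658. Plan pays £12458 − £1658 = £10800.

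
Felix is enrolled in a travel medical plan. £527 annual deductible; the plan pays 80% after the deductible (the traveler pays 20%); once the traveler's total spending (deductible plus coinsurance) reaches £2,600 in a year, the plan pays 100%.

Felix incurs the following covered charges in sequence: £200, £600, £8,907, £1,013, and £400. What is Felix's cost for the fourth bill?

#1 (£200): all of it applies to the deductible. Cost to traveler: £200. OOP to date £200.
#2 (£600): £327 finishes the deductible; £273 goes to coinsurance; traveler's 20% is £54.60. Cost to traveler: £381.60. OOP to date £581.60.
#3 (£8,907): deductible already satisfied, so traveler's share is 20% × £8,907 = £1,781.40. Traveler pays £1,781.40; OOP now £2,363.
#4 (£1,013): 20% coinsurance on £1,013 = £202.60. Cost to traveler: £202.60. OOP to date £2,565.60.

£202.60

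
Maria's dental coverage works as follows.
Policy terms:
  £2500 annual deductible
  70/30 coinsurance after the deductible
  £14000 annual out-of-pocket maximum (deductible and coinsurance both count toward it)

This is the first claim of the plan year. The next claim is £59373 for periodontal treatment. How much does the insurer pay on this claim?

£45373

Deductible not yet touched, so the first £2500 of the bill goes to the deductible.
That leaves £59373 − £2500 = £56873 for coinsurance.
Coinsurance: £56873 × 30% = £17061.90.
So the patient owes £2500 + £17061.90 = £19561.90 before any cap.
Year-to-date out-of-pocket would reach £0 + £19561.90 = £19561.90, above the £14000 maximum, so the patient pays only £14000 − £0 = £14000.
The plan picks up £59373 − £14000 = £45373.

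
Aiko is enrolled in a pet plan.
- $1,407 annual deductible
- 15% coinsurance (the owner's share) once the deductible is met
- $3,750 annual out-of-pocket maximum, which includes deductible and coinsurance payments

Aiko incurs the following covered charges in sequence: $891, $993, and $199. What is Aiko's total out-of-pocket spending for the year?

$1,508.40

Claim 1 ($891): all of it applies to the deductible. Owner owes $891 (running OOP $891).
Claim 2 ($993): deductible takes $516, $477 remains; coinsurance $477 × 15% = $71.55. Owner owes $587.55 (running OOP $1,478.55).
Claim 3 ($199): 15% coinsurance on $199 = $29.85. Owner owes $29.85 (running OOP $1,508.40).
Total paid by the owner: $891 + $587.55 + $29.85 = $1,508.40.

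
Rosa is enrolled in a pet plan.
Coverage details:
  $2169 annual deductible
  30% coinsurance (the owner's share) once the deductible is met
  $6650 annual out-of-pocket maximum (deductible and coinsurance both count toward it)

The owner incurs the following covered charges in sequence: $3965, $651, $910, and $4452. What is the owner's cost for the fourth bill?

$1335.60

Claim 1 — $3965: deductible takes $2169, $1796 remains; owner's 30% is $538.80. Owner owes $2707.80 (running OOP $2707.80).
Claim 2 — $651: deductible already satisfied, so owner's share is 30% × $651 = $195.30. Owner pays $195.30; OOP now $2903.10.
Claim 3 — $910: deductible met; 30% of $910 = $273. Owner owes $273 (running OOP $3176.10).
Claim 4 — $4452: deductible met; 30% of $4452 = $1335.60. Owner pays $1335.60; OOP now $4511.70.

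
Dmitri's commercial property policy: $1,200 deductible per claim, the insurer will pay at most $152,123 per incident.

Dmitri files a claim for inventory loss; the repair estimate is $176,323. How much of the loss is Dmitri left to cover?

Subtract the deductible: $176,323 − $1,200 = $175,123.
$175,123 exceeds the $152,123 limit, so the insurer pays the limit: $152,123.
Business's share is the uncovered remainder: $176,323 − $152,123 = $24,200.

$24,200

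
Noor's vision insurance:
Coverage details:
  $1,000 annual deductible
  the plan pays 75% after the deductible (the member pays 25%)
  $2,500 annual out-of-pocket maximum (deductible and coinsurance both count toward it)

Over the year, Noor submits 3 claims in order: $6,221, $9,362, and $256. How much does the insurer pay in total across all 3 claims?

$13,339

#1 ($6,221): deductible takes $1,000, $5,221 remains; member's 25% is $1,305.25. Member owes $2,305.25 (running OOP $2,305.25). Plan pays $6,221 − $2,305.25 = $3,915.75.
#2 ($9,362): 25% coinsurance on $9,362 = $2,340.50. That would push OOP to $4,645.75, over the $2,500 cap, so member pays $2,500 − $2,305.25 = $194.75. Plan pays $9,362 − $194.75 = $9,167.25.
#3 ($256): 25% coinsurance on $256 = $64. OOP would hit $2,564 > $2,500, so the cap limits the member to $2,500 − $2,500 = $0. Insurer: $256 − $0 = $256.
Insurer total: $3,915.75 + $9,167.25 + $256 = $13,339.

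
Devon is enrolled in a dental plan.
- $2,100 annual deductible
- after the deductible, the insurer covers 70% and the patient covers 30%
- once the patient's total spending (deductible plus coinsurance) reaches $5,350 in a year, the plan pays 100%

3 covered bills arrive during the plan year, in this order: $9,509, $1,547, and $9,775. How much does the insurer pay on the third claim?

Claim 1 ($9,509): $2,100 finishes the deductible; $7,409 goes to coinsurance; patient's 30% is $2,222.70. Cost to patient: $4,322.70. OOP to date $4,322.70. Insurer: $9,509 − $4,322.70 = $5,186.30.
Claim 2 ($1,547): deductible met; 30% of $1,547 = $464.10. Patient owes $464.10 (running OOP $4,786.80). Plan pays $1,547 − $464.10 = $1,082.90.
Claim 3 ($9,775): deductible met; 30% of $9,775 = $2,932.50. OOP would hit $7,719.30 > $5,350, so the cap limits the patient to $5,350 − $4,786.80 = $563.20. Plan pays $9,775 − $563.20 = $9,211.80.

$9,211.80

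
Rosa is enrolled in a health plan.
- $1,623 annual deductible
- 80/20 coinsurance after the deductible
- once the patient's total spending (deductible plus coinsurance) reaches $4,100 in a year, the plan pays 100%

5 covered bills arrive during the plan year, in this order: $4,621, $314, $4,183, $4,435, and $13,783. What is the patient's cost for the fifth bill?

$91

Claim 1 ($4,621): $1,623 finishes the deductible; $2,998 goes to coinsurance; patient's 20% is $599.60. Cost to patient: $2,222.60. OOP to date $2,222.60.
Claim 2 ($314): deductible met; 20% of $314 = $62.80. Cost to patient: $62.80. OOP to date $2,285.40.
Claim 3 ($4,183): 20% coinsurance on $4,183 = $836.60. Cost to patient: $836.60. OOP to date $3,122.
Claim 4 ($4,435): deductible already satisfied, so patient's share is 20% × $4,435 = $887. Patient pays $887; OOP now $4,009.
Claim 5 ($13,783): 20% coinsurance on $13,783 = $2,756.60. That would push OOP to $6,765.60, over the $4,100 cap, so patient pays $4,100 − $4,009 = $91.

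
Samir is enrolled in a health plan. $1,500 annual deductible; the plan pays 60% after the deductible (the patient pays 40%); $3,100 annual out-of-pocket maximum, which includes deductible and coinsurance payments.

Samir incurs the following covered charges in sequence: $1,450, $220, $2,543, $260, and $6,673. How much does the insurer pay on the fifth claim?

Claim 1 ($1,450): all of it applies to the deductible. Patient owes $1,450 (running OOP $1,450). Insurer: $1,450 − $1,450 = $0.
Claim 2 ($220): $50 finishes the deductible; $170 goes to coinsurance; coinsurance $170 × 40% = $68. Cost to patient: $118. OOP to date $1,568. Insurer: $220 − $118 = $102.
Claim 3 ($2,543): deductible already satisfied, so patient's share is 40% × $2,543 = $1,017.20. Patient owes $1,017.20 (running OOP $2,585.20). Insurer: $2,543 − $1,017.20 = $1,525.80.
Claim 4 ($260): 40% coinsurance on $260 = $104. Patient pays $104; OOP now $2,689.20. Plan pays $260 − $104 = $156.
Claim 5 ($6,673): deductible already satisfied, so patient's share is 40% × $6,673 = $2,669.20. That would push OOP to $5,358.40, over the $3,100 cap, so patient pays $3,100 − $2,689.20 = $410.80. Insurer: $6,673 − $410.80 = $6,262.20.

$6,262.20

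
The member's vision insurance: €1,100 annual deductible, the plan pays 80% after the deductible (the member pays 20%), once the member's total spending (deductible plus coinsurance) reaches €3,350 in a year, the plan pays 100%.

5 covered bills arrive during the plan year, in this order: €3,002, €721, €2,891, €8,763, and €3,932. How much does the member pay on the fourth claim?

€1,147.20

Claim 1 — €3,002: deductible takes €1,100, €1,902 remains; member's 20% is €380.40. Member owes €1,480.40 (running OOP €1,480.40).
Claim 2 — €721: deductible already satisfied, so member's share is 20% × €721 = €144.20. Member pays €144.20; OOP now €1,624.60.
Claim 3 — €2,891: 20% coinsurance on €2,891 = €578.20. Cost to member: €578.20. OOP to date €2,202.80.
Claim 4 — €8,763: deductible already satisfied, so member's share is 20% × €8,763 = €1,752.60. OOP would hit €3,955.40 > €3,350, so the cap limits the member to €3,350 − €2,202.80 = €1,147.20.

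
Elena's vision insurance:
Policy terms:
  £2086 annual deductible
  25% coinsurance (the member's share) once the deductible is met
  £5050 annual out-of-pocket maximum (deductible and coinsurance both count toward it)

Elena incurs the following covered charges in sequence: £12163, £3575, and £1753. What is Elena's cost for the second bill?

#1 (£12163): deductible takes £2086, £10077 remains; member's 25% is £2519.25. Member owes £4605.25 (running OOP £4605.25).
#2 (£3575): 25% coinsurance on £3575 = £893.75. Adding that to £4605.25 gives £5499, past the £5050 cap; member pays only £5050 − £4605.25 = £444.75.

£444.75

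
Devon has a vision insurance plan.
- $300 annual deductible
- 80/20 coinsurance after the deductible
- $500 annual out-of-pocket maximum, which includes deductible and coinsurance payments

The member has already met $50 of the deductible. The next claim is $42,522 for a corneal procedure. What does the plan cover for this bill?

$42,072

Remaining deductible: $300 − $50 = $250.
The remaining $42,272 (= $42,522 − $250) moves to coinsurance.
Member's 20% share of $42,272 is $8,454.40.
Member responsibility before any cap: $250 + $8,454.40 = $8,704.40.
Year-to-date out-of-pocket would reach $50 + $8,704.40 = $8,754.40, above the $500 maximum, so the member pays only $500 − $50 = $450.
The plan picks up $42,522 − $450 = $42,072.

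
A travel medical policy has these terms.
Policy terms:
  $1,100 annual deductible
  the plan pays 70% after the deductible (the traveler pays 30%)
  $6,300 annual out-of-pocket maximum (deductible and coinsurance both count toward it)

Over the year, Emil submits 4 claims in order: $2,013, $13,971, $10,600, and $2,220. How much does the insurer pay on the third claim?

Bill 1, $2,013: $1,100 finishes the deductible; $913 goes to coinsurance; traveler's 30% is $273.90. Traveler owes $1,373.90 (running OOP $1,373.90). Plan pays $2,013 − $1,373.90 = $639.10.
Bill 2, $13,971: deductible met; 30% of $13,971 = $4,191.30. Traveler pays $4,191.30; OOP now $5,565.20. Plan pays $13,971 − $4,191.30 = $9,779.70.
Bill 3, $10,600: 30% coinsurance on $10,600 = $3,180. OOP would hit $8,745.20 > $6,300, so the cap limits the traveler to $6,300 − $5,565.20 = $734.80. Plan pays $10,600 − $734.80 = $9,865.20.

$9,865.20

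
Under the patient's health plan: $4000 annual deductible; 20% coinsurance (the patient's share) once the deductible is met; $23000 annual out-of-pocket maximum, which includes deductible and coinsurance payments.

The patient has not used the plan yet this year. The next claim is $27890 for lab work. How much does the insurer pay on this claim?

$19112

Deductible not yet touched, so the first $4000 of the bill goes to the deductible.
After the $4000 deductible portion, $27890 − $4000 = $23890 is subject to coinsurance.
Coinsurance: $23890 × 20% = $4778.
That puts the patient's cost at $4000 + $4778 = $8778 before any cap.
Year-to-date out-of-pocket becomes $0 + $8778 = $8778, still under the $23000 maximum, so no cap applies.
The plan picks up $27890 − $8778 = $19112.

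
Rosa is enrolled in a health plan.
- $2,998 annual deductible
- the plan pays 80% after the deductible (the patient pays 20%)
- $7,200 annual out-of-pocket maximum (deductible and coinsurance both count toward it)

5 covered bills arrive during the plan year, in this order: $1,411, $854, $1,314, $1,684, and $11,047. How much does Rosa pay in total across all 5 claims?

$5,660.40

#1 ($1,411): fully absorbed by the deductible. Patient owes $1,411 (running OOP $1,411).
#2 ($854): fully absorbed by the deductible. Patient owes $854 (running OOP $2,265).
#3 ($1,314): $733 finishes the deductible; $581 goes to coinsurance; patient's 20% is $116.20. Cost to patient: $849.20. OOP to date $3,114.20.
#4 ($1,684): deductible met; 20% of $1,684 = $336.80. Patient owes $336.80 (running OOP $3,451).
#5 ($11,047): 20% coinsurance on $11,047 = $2,209.40. Patient owes $2,209.40 (running OOP $5,660.40).
Total paid by the patient: $1,411 + $854 + $849.20 + $336.80 + $2,209.40 = $5,660.40.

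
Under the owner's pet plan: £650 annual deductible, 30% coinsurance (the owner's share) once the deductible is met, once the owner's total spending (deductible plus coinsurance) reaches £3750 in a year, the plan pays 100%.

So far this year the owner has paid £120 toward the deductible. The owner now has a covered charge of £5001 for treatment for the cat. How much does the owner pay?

£1871.30

Deductible still to meet: £650 − £120 = £530.
The remaining £4471 (= £5001 − £530) moves to coinsurance.
Coinsurance: £4471 × 30% = £1341.30.
So the owner owes £530 + £1341.30 = £1871.30 before any cap.
Cumulative spending £120 + £1871.30 = £1991.30 stays under the £3750 maximum.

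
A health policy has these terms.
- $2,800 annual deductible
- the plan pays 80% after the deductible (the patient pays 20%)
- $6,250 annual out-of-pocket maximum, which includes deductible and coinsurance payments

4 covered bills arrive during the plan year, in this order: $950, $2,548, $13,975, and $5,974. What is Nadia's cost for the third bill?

Claim 1 — $950: fully absorbed by the deductible. Patient pays $950; OOP now $950.
Claim 2 — $2,548: $1,850 to deductible, leaving $698; 20% of $698 = $139.60. Patient owes $1,989.60 (running OOP $2,939.60).
Claim 3 — $13,975: deductible met; 20% of $13,975 = $2,795. Cost to patient: $2,795. OOP to date $5,734.60.

$2,795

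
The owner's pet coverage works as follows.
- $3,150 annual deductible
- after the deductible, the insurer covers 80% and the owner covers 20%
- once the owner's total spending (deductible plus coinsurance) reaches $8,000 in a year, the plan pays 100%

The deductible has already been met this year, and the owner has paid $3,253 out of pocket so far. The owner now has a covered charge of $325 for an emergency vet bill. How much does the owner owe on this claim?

$65

With the deductible met, the entire $325 is subject to coinsurance.
20% of $325 = $65 falls to the owner.
Year-to-date out-of-pocket becomes $3,253 + $65 = $3,318, still under the $8,000 maximum, so no cap applies.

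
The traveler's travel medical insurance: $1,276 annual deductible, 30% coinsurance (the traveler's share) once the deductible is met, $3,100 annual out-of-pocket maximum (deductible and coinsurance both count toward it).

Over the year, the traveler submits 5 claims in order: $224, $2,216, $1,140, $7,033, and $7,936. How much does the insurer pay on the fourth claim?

$5,900.20

Claim 1 ($224): entire amount goes to the deductible. Traveler pays $224; OOP now $224. Plan pays $224 − $224 = $0.
Claim 2 ($2,216): $1,052 finishes the deductible; $1,164 goes to coinsurance; traveler's 30% is $349.20. Traveler pays $1,401.20; OOP now $1,625.20. Insurer: $2,216 − $1,401.20 = $814.80.
Claim 3 ($1,140): 30% coinsurance on $1,140 = $342. Cost to traveler: $342. OOP to date $1,967.20. Plan pays $1,140 − $342 = $798.
Claim 4 ($7,033): 30% coinsurance on $7,033 = $2,109.90. OOP would hit $4,077.10 > $3,100, so the cap limits the traveler to $3,100 − $1,967.20 = $1,132.80. Insurer: $7,033 − $1,132.80 = $5,900.20.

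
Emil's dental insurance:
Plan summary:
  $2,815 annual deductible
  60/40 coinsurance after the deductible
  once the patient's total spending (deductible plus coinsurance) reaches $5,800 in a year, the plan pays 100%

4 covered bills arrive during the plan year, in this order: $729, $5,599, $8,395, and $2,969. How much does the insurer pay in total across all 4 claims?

#1 ($729): fully absorbed by the deductible. Patient owes $729 (running OOP $729). Plan pays $729 − $729 = $0.
#2 ($5,599): $2,086 to deductible, leaving $3,513; patient's 40% is $1,405.20. Patient owes $3,491.20 (running OOP $4,220.20). Insurer: $5,599 − $3,491.20 = $2,107.80.
#3 ($8,395): deductible met; 40% of $8,395 = $3,358. OOP would hit $7,578.20 > $5,800, so the cap limits the patient to $5,800 − $4,220.20 = $1,579.80. Insurer: $8,395 − $1,579.80 = $6,815.20.
#4 ($2,969): deductible met; 40% of $2,969 = $1,187.60. Adding that to $5,800 gives $6,987.60, past the $5,800 cap; patient pays only $5,800 − $5,800 = $0. Plan pays $2,969 − $0 = $2,969.
Insurer total = bills − patient's total = $17,692 − $5,800 = $11,892.

$11,892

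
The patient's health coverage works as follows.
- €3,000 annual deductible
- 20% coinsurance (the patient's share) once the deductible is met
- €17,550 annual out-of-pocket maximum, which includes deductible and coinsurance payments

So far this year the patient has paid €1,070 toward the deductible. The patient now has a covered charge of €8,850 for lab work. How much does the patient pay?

€3,314

Remaining deductible: €3,000 − €1,070 = €1,930.
The remaining €6,920 (= €8,850 − €1,930) moves to coinsurance.
Coinsurance: €6,920 × 20% = €1,384.
Patient responsibility before any cap: €1,930 + €1,384 = €3,314.
Year-to-date out-of-pocket becomes €1,070 + €3,314 = €4,384, still under the €17,550 maximum, so no cap applies.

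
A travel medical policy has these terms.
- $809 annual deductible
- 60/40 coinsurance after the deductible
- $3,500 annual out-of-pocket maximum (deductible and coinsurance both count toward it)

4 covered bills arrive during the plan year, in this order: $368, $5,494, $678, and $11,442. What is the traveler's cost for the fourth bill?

$398.60

Bill 1, $368: all of it applies to the deductible. Cost to traveler: $368. OOP to date $368.
Bill 2, $5,494: $441 finishes the deductible; $5,053 goes to coinsurance; traveler's 40% is $2,021.20. Cost to traveler: $2,462.20. OOP to date $2,830.20.
Bill 3, $678: deductible already satisfied, so traveler's share is 40% × $678 = $271.20. Traveler owes $271.20 (running OOP $3,101.40).
Bill 4, $11,442: deductible already satisfied, so traveler's share is 40% × $11,442 = $4,576.80. That would push OOP to $7,678.20, over the $3,500 cap, so traveler pays $3,500 − $3,101.40 = $398.60.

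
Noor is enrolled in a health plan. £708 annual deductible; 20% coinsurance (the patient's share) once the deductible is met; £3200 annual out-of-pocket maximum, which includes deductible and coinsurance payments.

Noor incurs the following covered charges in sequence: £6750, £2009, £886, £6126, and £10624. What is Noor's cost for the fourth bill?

£704.60

Claim 1 — £6750: £708 to deductible, leaving £6042; patient's 20% is £1208.40. Patient pays £1916.40; OOP now £1916.40.
Claim 2 — £2009: 20% coinsurance on £2009 = £401.80. Patient pays £401.80; OOP now £2318.20.
Claim 3 — £886: 20% coinsurance on £886 = £177.20. Cost to patient: £177.20. OOP to date £2495.40.
Claim 4 — £6126: deductible already satisfied, so patient's share is 20% × £6126 = £1225.20. OOP would hit £3720.60 > £3200, so the cap limits the patient to £3200 − £2495.40 = £704.60.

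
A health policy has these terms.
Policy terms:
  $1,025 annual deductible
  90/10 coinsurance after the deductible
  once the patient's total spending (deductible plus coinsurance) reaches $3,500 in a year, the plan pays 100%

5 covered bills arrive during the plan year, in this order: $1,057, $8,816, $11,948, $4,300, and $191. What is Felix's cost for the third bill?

Claim 1 ($1,057): $1,025 to deductible, leaving $32; patient's 10% is $3.20. Cost to patient: $1,028.20. OOP to date $1,028.20.
Claim 2 ($8,816): deductible already satisfied, so patient's share is 10% × $8,816 = $881.60. Patient pays $881.60; OOP now $1,909.80.
Claim 3 ($11,948): deductible met; 10% of $11,948 = $1,194.80. Cost to patient: $1,194.80. OOP to date $3,104.60.

$1,194.80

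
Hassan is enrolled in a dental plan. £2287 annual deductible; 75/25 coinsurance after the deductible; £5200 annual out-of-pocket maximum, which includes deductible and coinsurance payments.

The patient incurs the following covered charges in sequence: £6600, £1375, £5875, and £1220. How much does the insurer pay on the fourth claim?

£1197.75

#1 (£6600): £2287 finishes the deductible; £4313 goes to coinsurance; patient's 25% is £1078.25. Patient pays £3365.25; OOP now £3365.25. Insurer: £6600 − £3365.25 = £3234.75.
#2 (£1375): deductible met; 25% of £1375 = £343.75. Cost to patient: £343.75. OOP to date £3709. Plan pays £1375 − £343.75 = £1031.25.
#3 (£5875): deductible already satisfied, so patient's share is 25% × £5875 = £1468.75. Cost to patient: £1468.75. OOP to date £5177.75. Plan pays £5875 − £1468.75 = £4406.25.
#4 (£1220): deductible already satisfied, so patient's share is 25% × £1220 = £305. OOP would hit £5482.75 > £5200, so the cap limits the patient to £5200 − £5177.75 = £22.25. Plan pays £1220 − £22.25 = £1197.75.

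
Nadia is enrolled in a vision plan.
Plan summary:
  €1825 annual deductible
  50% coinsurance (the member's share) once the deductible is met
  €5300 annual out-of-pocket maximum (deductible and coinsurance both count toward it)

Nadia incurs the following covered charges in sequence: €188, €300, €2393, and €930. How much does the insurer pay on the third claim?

Claim 1 — €188: all of it applies to the deductible. Cost to member: €188. OOP to date €188. Insurer: €188 − €188 = €0.
Claim 2 — €300: all of it applies to the deductible. Member owes €300 (running OOP €488). Plan pays €300 − €300 = €0.
Claim 3 — €2393: €1337 to deductible, leaving €1056; 50% of €1056 = €528. Member pays €1865; OOP now €2353. Plan pays €2393 − €1865 = €528.

€528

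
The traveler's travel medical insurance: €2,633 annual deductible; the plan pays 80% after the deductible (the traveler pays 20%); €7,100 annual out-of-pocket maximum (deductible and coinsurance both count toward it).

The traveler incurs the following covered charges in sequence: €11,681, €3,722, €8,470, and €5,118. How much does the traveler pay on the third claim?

Bill 1, €11,681: €2,633 to deductible, leaving €9,048; traveler's 20% is €1,809.60. Traveler pays €4,442.60; OOP now €4,442.60.
Bill 2, €3,722: deductible met; 20% of €3,722 = €744.40. Traveler pays €744.40; OOP now €5,187.
Bill 3, €8,470: deductible already satisfied, so traveler's share is 20% × €8,470 = €1,694. Traveler pays €1,694; OOP now €6,881.

€1,694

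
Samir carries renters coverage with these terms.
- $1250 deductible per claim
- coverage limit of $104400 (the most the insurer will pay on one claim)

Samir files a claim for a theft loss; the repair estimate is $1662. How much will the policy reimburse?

$412

After the deductible, $1662 − $1250 = $412 remains.
$412 ≤ $104400, so the limit doesn't bind; insurer pays $412.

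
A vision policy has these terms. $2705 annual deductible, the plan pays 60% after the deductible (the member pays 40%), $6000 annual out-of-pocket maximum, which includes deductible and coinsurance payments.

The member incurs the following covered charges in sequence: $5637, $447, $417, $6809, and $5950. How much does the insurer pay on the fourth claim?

Bill 1, $5637: $2705 to deductible, leaving $2932; 40% of $2932 = $1172.80. Member owes $3877.80 (running OOP $3877.80). Insurer: $5637 − $3877.80 = $1759.20.
Bill 2, $447: deductible met; 40% of $447 = $178.80. Member pays $178.80; OOP now $4056.60. Plan pays $447 − $178.80 = $268.20.
Bill 3, $417: 40% coinsurance on $417 = $166.80. Member owes $166.80 (running OOP $4223.40). Insurer: $417 − $166.80 = $250.20.
Bill 4, $6809: 40% coinsurance on $6809 = $2723.60. Adding that to $4223.40 gives $6947, past the $6000 cap; member pays only $6000 − $4223.40 = $1776.60. Plan pays $6809 − $1776.60 = $5032.40.

$5032.40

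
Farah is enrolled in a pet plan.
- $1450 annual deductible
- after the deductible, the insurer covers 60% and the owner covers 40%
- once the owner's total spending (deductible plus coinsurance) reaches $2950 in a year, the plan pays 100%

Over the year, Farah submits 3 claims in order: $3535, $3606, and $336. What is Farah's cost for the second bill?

$666

Claim 1 ($3535): deductible takes $1450, $2085 remains; 40% of $2085 = $834. Owner owes $2284 (running OOP $2284).
Claim 2 ($3606): deductible met; 40% of $3606 = $1442.40. Adding that to $2284 gives $3726.40, past the $2950 cap; owner pays only $2950 − $2284 = $666.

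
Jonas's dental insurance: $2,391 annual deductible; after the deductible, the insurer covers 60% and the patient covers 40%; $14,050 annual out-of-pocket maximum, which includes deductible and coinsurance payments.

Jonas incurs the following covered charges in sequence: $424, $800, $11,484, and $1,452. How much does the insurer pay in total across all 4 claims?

Claim 1 ($424): entire amount goes to the deductible. Patient owes $424 (running OOP $424). Plan pays $424 − $424 = $0.
Claim 2 ($800): fully absorbed by the deductible. Patient pays $800; OOP now $1,224. Insurer: $800 − $800 = $0.
Claim 3 ($11,484): $1,167 finishes the deductible; $10,317 goes to coinsurance; coinsurance $10,317 × 40% = $4,126.80. Patient owes $5,293.80 (running OOP $6,517.80). Insurer: $11,484 − $5,293.80 = $6,190.20.
Claim 4 ($1,452): 40% coinsurance on $1,452 = $580.80. Cost to patient: $580.80. OOP to date $7,098.60. Plan pays $1,452 − $580.80 = $871.20.
Insurer total: $0 + $0 + $6,190.20 + $871.20 = $7,061.40.

$7,061.40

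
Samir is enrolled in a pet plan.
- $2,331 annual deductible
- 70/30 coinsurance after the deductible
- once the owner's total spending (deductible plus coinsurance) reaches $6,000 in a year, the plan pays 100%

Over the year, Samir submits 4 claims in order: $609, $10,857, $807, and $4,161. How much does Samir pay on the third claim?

#1 ($609): fully absorbed by the deductible. Owner owes $609 (running OOP $609).
#2 ($10,857): $1,722 to deductible, leaving $9,135; coinsurance $9,135 × 30% = $2,740.50. Owner pays $4,462.50; OOP now $5,071.50.
#3 ($807): deductible already satisfied, so owner's share is 30% × $807 = $242.10. Cost to owner: $242.10. OOP to date $5,313.60.

$242.10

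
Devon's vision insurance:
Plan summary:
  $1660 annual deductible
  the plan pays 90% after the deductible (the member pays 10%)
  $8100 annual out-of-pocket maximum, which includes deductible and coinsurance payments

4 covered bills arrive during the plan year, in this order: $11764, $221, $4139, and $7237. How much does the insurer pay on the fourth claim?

$6513.30

Claim 1 ($11764): deductible takes $1660, $10104 remains; member's 10% is $1010.40. Member pays $2670.40; OOP now $2670.40. Plan pays $11764 − $2670.40 = $9093.60.
Claim 2 ($221): deductible already satisfied, so member's share is 10% × $221 = $22.10. Member pays $22.10; OOP now $2692.50. Plan pays $221 − $22.10 = $198.90.
Claim 3 ($4139): deductible met; 10% of $4139 = $413.90. Member owes $413.90 (running OOP $3106.40). Insurer: $4139 − $413.90 = $3725.10.
Claim 4 ($7237): deductible already satisfied, so member's share is 10% × $7237 = $723.70. Member owes $723.70 (running OOP $3830.10). Plan pays $7237 − $723.70 = $6513.30.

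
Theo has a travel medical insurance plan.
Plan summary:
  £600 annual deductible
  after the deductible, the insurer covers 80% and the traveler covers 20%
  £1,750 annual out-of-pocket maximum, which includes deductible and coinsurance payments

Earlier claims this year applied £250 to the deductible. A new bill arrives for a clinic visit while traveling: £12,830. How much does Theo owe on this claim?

£1,500

Deductible still to meet: £600 − £250 = £350.
After the £350 deductible portion, £12,830 − £350 = £12,480 is subject to coinsurance.
Coinsurance: £12,480 × 20% = £2,496.
That puts the traveler's cost at £350 + £2,496 = £2,846 before any cap.
Adding £2,846 to the £250 already spent would give £3,096, which exceeds the £1,750 cap; the traveler pays just £1,750 − £250 = £1,500.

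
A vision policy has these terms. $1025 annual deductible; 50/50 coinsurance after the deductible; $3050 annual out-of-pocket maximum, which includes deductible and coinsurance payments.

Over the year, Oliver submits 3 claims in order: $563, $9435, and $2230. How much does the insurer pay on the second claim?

$6948

Bill 1, $563: entire amount goes to the deductible. Member pays $563; OOP now $563. Insurer: $563 − $563 = $0.
Bill 2, $9435: deductible takes $462, $8973 remains; 50% of $8973 = $4486.50. Claim cost before the cap: $462 + $4486.50 = $4948.50. Adding that to $563 gives $5511.50, past the $3050 cap; member pays only $3050 − $563 = $2487. Insurer: $9435 − $2487 = $6948.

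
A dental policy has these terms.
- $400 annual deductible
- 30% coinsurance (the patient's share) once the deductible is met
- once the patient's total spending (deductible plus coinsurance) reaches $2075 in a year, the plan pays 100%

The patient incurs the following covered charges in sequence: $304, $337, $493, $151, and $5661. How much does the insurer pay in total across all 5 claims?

Claim 1 ($304): entire amount goes to the deductible. Patient owes $304 (running OOP $304). Insurer: $304 − $304 = $0.
Claim 2 ($337): $96 finishes the deductible; $241 goes to coinsurance; patient's 30% is $72.30. Cost to patient: $168.30. OOP to date $472.30. Insurer: $337 − $168.30 = $168.70.
Claim 3 ($493): 30% coinsurance on $493 = $147.90. Cost to patient: $147.90. OOP to date $620.20. Plan pays $493 − $147.90 = $345.10.
Claim 4 ($151): 30% coinsurance on $151 = $45.30. Patient owes $45.30 (running OOP $665.50). Plan pays $151 − $45.30 = $105.70.
Claim 5 ($5661): 30% coinsurance on $5661 = $1698.30. OOP would hit $2363.80 > $2075, so the cap limits the patient to $2075 − $665.50 = $1409.50. Insurer: $5661 − $1409.50 = $4251.50.
Insurer total = bills − patient's total = $6946 − $2075 = $4871.

$4871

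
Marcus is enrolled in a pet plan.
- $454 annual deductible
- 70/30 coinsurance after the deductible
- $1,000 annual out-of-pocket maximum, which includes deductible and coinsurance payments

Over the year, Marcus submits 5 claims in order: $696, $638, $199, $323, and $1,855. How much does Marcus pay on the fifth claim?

$125.40

Bill 1, $696: deductible takes $454, $242 remains; 30% of $242 = $72.60. Owner owes $526.60 (running OOP $526.60).
Bill 2, $638: deductible met; 30% of $638 = $191.40. Owner pays $191.40; OOP now $718.
Bill 3, $199: deductible met; 30% of $199 = $59.70. Owner pays $59.70; OOP now $777.70.
Bill 4, $323: 30% coinsurance on $323 = $96.90. Cost to owner: $96.90. OOP to date $874.60.
Bill 5, $1,855: deductible already satisfied, so owner's share is 30% × $1,855 = $556.50. OOP would hit $1,431.10 > $1,000, so the cap limits the owner to $1,000 − $874.60 = $125.40.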